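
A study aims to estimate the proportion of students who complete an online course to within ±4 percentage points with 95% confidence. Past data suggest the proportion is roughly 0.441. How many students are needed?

For a proportion with margin E = 0.04 at 95% confidence, z = 1.960.
n = p̂(1−p̂)(z/E)² = 0.441 × 0.559 × (1.960/0.04)² = 591.89
Round up: n = 592.

592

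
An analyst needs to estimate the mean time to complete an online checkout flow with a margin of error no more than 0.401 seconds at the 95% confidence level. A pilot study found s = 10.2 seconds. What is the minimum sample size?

For a mean, the margin of error is E = z·σ/√n, so n = (zσ/E)².
At 95% confidence, z = 1.960.
n = (1.960 × 10.2 / 0.401)² = 2485.56
Round up: n = 2486.

2486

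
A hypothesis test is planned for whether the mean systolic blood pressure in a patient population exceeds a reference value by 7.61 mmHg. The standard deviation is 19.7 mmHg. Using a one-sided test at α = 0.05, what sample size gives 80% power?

For a one-sample z-test, n = ((z_α + z_β)·σ/δ)².
z_α = 1.645 (one-sided α = 0.05); z_β = 0.842 (power 80% → β = 0.2).
n = (2.487 × 19.7 / 7.61)² = 41.45
Round up: n = 42.

n = 42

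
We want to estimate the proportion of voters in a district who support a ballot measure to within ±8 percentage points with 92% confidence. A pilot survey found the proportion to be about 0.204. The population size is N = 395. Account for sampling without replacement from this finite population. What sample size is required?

For a proportion with margin E = 0.08 at 92% confidence, z = 1.751.
n = p̂(1−p̂)(z/E)² = 0.204 × 0.796 × (1.751/0.08)² = 77.79 — call this n₀.
Finite-population correction with N = 395: n = n₀ / (1 + (n₀−1)/N) = 77.79 / 1.194 = 65.15
Round up: n = 66.

n = 66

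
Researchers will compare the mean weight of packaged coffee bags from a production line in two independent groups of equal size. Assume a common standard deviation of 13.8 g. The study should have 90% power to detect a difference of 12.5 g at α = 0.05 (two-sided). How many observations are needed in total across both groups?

52 total

For two equal groups, n per group = 2·((z_{α/2} + z_β)·σ/δ)².
z_{α/2} = 1.960; z_β = 1.282 (power 90%).
n = 2 × (3.242 × 13.8 / 12.5)² = 2 × 12.81 = 25.62
Round up: n = 26 per group.
Total across both groups: 2 × 26 = 52.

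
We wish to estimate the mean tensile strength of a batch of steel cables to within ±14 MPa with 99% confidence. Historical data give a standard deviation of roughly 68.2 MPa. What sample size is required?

158

For a mean, the margin of error is E = z·σ/√n, so n = (zσ/E)².
At 99% confidence, z = 2.576.
n = (2.576 × 68.2 / 14)² = 157.47
Round up: n = 158.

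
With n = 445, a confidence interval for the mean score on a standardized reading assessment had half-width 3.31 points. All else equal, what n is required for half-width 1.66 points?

Margin of error scales as 1/√n, so n₂ = n₁·(E₁/E₂)².
n₂ = 445 × (3.31/1.66)² = 445 × 3.976 = 1769.32
Round up: n₂ = 1770.

1770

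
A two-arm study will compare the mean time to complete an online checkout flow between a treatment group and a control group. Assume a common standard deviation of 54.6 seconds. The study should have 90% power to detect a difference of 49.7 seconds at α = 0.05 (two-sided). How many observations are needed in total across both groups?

52 total

For two equal groups, n per group = 2·((z_{α/2} + z_β)·σ/δ)².
z_{α/2} = 1.960; z_β = 1.282 (power 90%).
n = 2 × (3.242 × 54.6 / 49.7)² = 2 × 12.69 = 25.38
Round up: n = 26 per group.
Total across both groups: 2 × 26 = 52.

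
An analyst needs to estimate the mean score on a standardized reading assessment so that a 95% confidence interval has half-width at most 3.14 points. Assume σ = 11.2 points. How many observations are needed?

n = 49

For a mean, the margin of error is E = z·σ/√n, so n = (zσ/E)².
At 95% confidence, z = 1.960.
n = (1.960 × 11.2 / 3.14)² = 48.88
Round up: n = 49.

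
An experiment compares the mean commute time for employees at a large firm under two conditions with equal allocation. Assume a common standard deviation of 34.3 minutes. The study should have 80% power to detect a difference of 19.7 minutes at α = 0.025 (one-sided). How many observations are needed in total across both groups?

For two equal groups, n per group = 2·((z_α + z_β)·σ/δ)².
z_α = 1.960; z_β = 0.842 (power 80%).
n = 2 × (2.802 × 34.3 / 19.7)² = 2 × 23.80 = 47.60
Round up: n = 48 per group.
Total across both groups: 2 × 48 = 96.

96 total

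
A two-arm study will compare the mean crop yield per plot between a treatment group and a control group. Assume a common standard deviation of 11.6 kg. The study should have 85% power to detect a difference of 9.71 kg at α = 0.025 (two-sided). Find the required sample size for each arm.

For two equal groups, n per group = 2·((z_{α/2} + z_β)·σ/δ)².
z_{α/2} = 2.241; z_β = 1.036 (power 85%).
n = 2 × (3.277 × 11.6 / 9.71)² = 2 × 15.33 = 30.66
Round up: n = 31 per group.

31 per group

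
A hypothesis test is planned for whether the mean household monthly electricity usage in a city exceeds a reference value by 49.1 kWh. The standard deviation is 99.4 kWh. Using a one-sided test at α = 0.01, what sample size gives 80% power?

42

For a one-sample z-test, n = ((z_α + z_β)·σ/δ)².
z_α = 2.326 (one-sided α = 0.01); z_β = 0.842 (power 80% → β = 0.2).
n = (3.168 × 99.4 / 49.1)² = 41.13
Round up: n = 42.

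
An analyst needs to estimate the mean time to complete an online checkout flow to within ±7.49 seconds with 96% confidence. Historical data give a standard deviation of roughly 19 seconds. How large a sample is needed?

For a mean, the margin of error is E = z·σ/√n, so n = (zσ/E)².
At 96% confidence, z = 2.054.
n = (2.054 × 19 / 7.49)² = 27.15
Round up: n = 28.

28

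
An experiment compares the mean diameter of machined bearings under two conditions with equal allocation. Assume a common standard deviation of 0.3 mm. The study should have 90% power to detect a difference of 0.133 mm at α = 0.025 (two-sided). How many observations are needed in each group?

127 per group

For two equal groups, n per group = 2·((z_{α/2} + z_β)·σ/δ)².
z_{α/2} = 2.241; z_β = 1.282 (power 90%).
n = 2 × (3.523 × 0.3 / 0.133)² = 2 × 63.15 = 126.30
Round up: n = 127 per group.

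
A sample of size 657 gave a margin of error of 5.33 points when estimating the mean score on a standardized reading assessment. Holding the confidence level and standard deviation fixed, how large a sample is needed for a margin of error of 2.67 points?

Margin of error scales as 1/√n, so n₂ = n₁·(E₁/E₂)².
n₂ = 657 × (5.33/2.67)² = 657 × 3.985 = 2618.14
Round up: n₂ = 2619.

2619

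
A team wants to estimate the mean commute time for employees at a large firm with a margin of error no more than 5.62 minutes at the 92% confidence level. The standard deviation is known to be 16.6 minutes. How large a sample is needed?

n = 27

For a mean, the margin of error is E = z·σ/√n, so n = (zσ/E)².
At 92% confidence, z = 1.751.
n = (1.751 × 16.6 / 5.62)² = 26.75
Round up: n = 27.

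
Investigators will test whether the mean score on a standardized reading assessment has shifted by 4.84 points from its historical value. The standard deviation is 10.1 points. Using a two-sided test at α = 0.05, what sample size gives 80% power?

n = 35

For a one-sample z-test, n = ((z_{α/2} + z_β)·σ/δ)².
z_{α/2} = 1.960 (two-sided α = 0.05); z_β = 0.842 (power 80% → β = 0.2).
n = (2.802 × 10.1 / 4.84)² = 34.19
Round up: n = 35.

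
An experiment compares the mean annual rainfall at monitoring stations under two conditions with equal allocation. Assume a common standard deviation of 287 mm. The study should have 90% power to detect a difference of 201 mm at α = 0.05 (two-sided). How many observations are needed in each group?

For two equal groups, n per group = 2·((z_{α/2} + z_β)·σ/δ)².
z_{α/2} = 1.960; z_β = 1.282 (power 90%).
n = 2 × (3.242 × 287 / 201)² = 2 × 21.43 = 42.86
Round up: n = 43 per group.

43 per group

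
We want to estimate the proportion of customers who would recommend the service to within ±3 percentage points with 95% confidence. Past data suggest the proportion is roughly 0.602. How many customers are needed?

n = 1023

For a proportion with margin E = 0.03 at 95% confidence, z = 1.960.
n = p̂(1−p̂)(z/E)² = 0.602 × 0.398 × (1.960/0.03)² = 1022.70
Round up: n = 1023.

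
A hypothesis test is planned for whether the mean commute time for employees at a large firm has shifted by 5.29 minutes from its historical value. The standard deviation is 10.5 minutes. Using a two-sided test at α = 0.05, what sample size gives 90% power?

For a one-sample z-test, n = ((z_{α/2} + z_β)·σ/δ)².
z_{α/2} = 1.960 (two-sided α = 0.05); z_β = 1.282 (power 90% → β = 0.1).
n = (3.242 × 10.5 / 5.29)² = 41.41
Round up: n = 42.

42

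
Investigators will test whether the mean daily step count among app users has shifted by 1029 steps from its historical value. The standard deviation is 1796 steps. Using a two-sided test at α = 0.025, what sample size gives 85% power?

For a one-sample z-test, n = ((z_{α/2} + z_β)·σ/δ)².
z_{α/2} = 2.241 (two-sided α = 0.025); z_β = 1.036 (power 85% → β = 0.15).
n = (3.277 × 1796 / 1029)² = 32.71
Round up: n = 33.

33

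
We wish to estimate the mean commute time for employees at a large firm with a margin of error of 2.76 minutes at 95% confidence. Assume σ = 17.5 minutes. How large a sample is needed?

n = 155

For a mean, the margin of error is E = z·σ/√n, so n = (zσ/E)².
At 95% confidence, z = 1.960.
n = (1.960 × 17.5 / 2.76)² = 154.44
Round up: n = 155.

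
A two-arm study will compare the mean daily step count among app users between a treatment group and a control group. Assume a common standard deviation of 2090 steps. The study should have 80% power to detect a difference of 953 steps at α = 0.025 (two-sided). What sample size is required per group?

92 per group

For two equal groups, n per group = 2·((z_{α/2} + z_β)·σ/δ)².
z_{α/2} = 2.241; z_β = 0.842 (power 80%).
n = 2 × (3.083 × 2090 / 953)² = 2 × 45.71 = 91.42
Round up: n = 92 per group.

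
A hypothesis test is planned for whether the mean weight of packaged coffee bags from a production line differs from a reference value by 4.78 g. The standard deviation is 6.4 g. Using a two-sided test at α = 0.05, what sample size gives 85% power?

17

For a one-sample z-test, n = ((z_{α/2} + z_β)·σ/δ)².
z_{α/2} = 1.960 (two-sided α = 0.05); z_β = 1.036 (power 85% → β = 0.15).
n = (2.996 × 6.4 / 4.78)² = 16.09
Round up: n = 17.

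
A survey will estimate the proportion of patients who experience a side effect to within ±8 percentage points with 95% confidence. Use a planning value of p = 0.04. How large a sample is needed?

For a proportion with margin E = 0.08 at 95% confidence, z = 1.960.
n = p̂(1−p̂)(z/E)² = 0.04 × 0.96 × (1.960/0.08)² = 23.05
Round up: n = 24.

24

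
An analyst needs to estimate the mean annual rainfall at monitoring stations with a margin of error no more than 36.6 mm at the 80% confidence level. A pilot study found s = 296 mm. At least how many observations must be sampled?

108

For a mean, the margin of error is E = z·σ/√n, so n = (zσ/E)².
At 80% confidence, z = 1.282.
n = (1.282 × 296 / 36.6)² = 107.50
Round up: n = 108.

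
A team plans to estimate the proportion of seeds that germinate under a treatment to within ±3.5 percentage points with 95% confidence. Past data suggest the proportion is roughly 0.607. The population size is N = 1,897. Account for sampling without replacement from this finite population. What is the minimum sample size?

For a proportion with margin E = 0.035 at 95% confidence, z = 1.960.
n = p̂(1−p̂)(z/E)² = 0.607 × 0.393 × (1.960/0.035)² = 748.10 — call this n₀.
Finite-population correction with N = 1,897: n = n₀ / (1 + (n₀−1)/N) = 748.10 / 1.394 = 536.66
Round up: n = 537.

537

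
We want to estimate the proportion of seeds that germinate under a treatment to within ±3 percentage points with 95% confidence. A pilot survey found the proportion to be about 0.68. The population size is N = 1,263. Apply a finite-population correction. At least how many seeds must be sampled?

For a proportion with margin E = 0.03 at 95% confidence, z = 1.960.
n = p̂(1−p̂)(z/E)² = 0.68 × 0.32 × (1.960/0.03)² = 928.81 — call this n₀.
Finite-population correction with N = 1,263: n = n₀ / (1 + (n₀−1)/N) = 928.81 / 1.735 = 535.34
Round up: n = 536.

536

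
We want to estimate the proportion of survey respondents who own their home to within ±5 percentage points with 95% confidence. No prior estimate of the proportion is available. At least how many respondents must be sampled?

For a proportion with margin E = 0.05 at 95% confidence, z = 1.960.
With no prior estimate, use p = 0.5, which maximizes p(1−p) at 0.25.
n = 0.25 × (z/E)² = 0.25 × (1.960/0.05)² = 384.16
Round up: n = 385.

n = 385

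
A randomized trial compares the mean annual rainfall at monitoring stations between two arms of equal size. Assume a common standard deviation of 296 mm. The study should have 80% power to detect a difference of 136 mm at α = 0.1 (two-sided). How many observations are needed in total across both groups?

118 total

For two equal groups, n per group = 2·((z_{α/2} + z_β)·σ/δ)².
z_{α/2} = 1.645; z_β = 0.842 (power 80%).
n = 2 × (2.487 × 296 / 136)² = 2 × 29.30 = 58.60
Round up: n = 59 per group.
Total across both groups: 2 × 59 = 118.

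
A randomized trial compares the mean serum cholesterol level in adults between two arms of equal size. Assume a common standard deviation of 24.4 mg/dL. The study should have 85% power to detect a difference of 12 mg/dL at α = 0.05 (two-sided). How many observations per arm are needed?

75 per group

For two equal groups, n per group = 2·((z_{α/2} + z_β)·σ/δ)².
z_{α/2} = 1.960; z_β = 1.036 (power 85%).
n = 2 × (2.996 × 24.4 / 12)² = 2 × 37.11 = 74.22
Round up: n = 75 per group.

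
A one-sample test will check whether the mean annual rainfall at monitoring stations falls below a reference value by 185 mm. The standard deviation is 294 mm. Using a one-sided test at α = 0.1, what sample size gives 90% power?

For a one-sample z-test, n = ((z_α + z_β)·σ/δ)².
z_α = 1.282 (one-sided α = 0.1); z_β = 1.282 (power 90% → β = 0.1).
n = (2.564 × 294 / 185)² = 16.60
Round up: n = 17.

n = 17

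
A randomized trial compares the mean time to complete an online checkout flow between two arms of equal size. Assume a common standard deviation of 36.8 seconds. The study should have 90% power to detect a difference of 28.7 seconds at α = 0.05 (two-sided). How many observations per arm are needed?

For two equal groups, n per group = 2·((z_{α/2} + z_β)·σ/δ)².
z_{α/2} = 1.960; z_β = 1.282 (power 90%).
n = 2 × (3.242 × 36.8 / 28.7)² = 2 × 17.28 = 34.56
Round up: n = 35 per group.

35 per group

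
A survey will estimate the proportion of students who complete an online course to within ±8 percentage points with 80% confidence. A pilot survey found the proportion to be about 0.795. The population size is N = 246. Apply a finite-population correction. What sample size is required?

36

For a proportion with margin E = 0.08 at 80% confidence, z = 1.282.
n = p̂(1−p̂)(z/E)² = 0.795 × 0.205 × (1.282/0.08)² = 41.85 — call this n₀.
Finite-population correction with N = 246: n = n₀ / (1 + (n₀−1)/N) = 41.85 / 1.166 = 35.89
Round up: n = 36.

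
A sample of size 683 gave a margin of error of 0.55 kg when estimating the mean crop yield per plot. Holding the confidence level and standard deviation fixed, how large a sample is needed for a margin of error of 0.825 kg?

Margin of error scales as 1/√n, so n₂ = n₁·(E₁/E₂)².
n₂ = 683 × (0.55/0.825)² = 683 × 0.4444 = 303.53
Round up: n₂ = 304.

304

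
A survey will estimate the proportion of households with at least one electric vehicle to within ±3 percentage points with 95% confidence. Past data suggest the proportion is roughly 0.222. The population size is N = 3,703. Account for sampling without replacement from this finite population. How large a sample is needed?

For a proportion with margin E = 0.03 at 95% confidence, z = 1.960.
n = p̂(1−p̂)(z/E)² = 0.222 × 0.778 × (1.960/0.03)² = 737.23 — call this n₀.
Finite-population correction with N = 3,703: n = n₀ / (1 + (n₀−1)/N) = 737.23 / 1.199 = 614.87
Round up: n = 615.

615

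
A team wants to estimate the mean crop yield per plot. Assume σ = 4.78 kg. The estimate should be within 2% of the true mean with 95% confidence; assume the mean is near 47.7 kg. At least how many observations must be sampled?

97

For a mean, the margin of error is E = z·σ/√n, so n = (zσ/E)².
At 95% confidence, z = 1.960.
E = 2% of 47.7 = 0.954 kg.
n = (1.960 × 4.78 / 0.954)² = 96.44
Round up: n = 97.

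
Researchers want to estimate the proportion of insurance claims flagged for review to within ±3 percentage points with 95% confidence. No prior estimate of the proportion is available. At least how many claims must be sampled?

For a proportion with margin E = 0.03 at 95% confidence, z = 1.960.
With no prior estimate, use p = 0.5, which maximizes p(1−p) at 0.25.
n = 0.25 × (z/E)² = 0.25 × (1.960/0.03)² = 1067.11
Round up: n = 1068.

1068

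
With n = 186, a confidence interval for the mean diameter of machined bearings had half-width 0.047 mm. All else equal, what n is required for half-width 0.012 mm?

2854

Margin of error scales as 1/√n, so n₂ = n₁·(E₁/E₂)².
n₂ = 186 × (0.047/0.012)² = 186 × 15.34 = 2853.24
Round up: n₂ = 2854.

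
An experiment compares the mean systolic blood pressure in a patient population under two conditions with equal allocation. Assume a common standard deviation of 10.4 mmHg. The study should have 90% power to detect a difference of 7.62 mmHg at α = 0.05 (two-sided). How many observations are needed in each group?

40 per group

For two equal groups, n per group = 2·((z_{α/2} + z_β)·σ/δ)².
z_{α/2} = 1.960; z_β = 1.282 (power 90%).
n = 2 × (3.242 × 10.4 / 7.62)² = 2 × 19.58 = 39.16
Round up: n = 40 per group.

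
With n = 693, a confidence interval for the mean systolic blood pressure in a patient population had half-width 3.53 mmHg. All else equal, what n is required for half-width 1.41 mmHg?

n = 4344

Margin of error scales as 1/√n, so n₂ = n₁·(E₁/E₂)².
n₂ = 693 × (3.53/1.41)² = 693 × 6.268 = 4343.72
Round up: n₂ = 4344.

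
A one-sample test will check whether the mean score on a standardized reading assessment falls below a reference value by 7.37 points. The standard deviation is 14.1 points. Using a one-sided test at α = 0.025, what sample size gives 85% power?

For a one-sample z-test, n = ((z_α + z_β)·σ/δ)².
z_α = 1.960 (one-sided α = 0.025); z_β = 1.036 (power 85% → β = 0.15).
n = (2.996 × 14.1 / 7.37)² = 32.85
Round up: n = 33.

n = 33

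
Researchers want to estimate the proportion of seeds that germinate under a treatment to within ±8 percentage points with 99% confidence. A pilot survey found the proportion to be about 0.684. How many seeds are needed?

n = 225

For a proportion with margin E = 0.08 at 99% confidence, z = 2.576.
n = p̂(1−p̂)(z/E)² = 0.684 × 0.316 × (2.576/0.08)² = 224.11
Round up: n = 225.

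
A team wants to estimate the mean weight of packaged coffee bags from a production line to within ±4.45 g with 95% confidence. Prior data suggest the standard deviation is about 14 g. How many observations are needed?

39

For a mean, the margin of error is E = z·σ/√n, so n = (zσ/E)².
At 95% confidence, z = 1.960.
n = (1.960 × 14 / 4.45)² = 38.02
Round up: n = 39.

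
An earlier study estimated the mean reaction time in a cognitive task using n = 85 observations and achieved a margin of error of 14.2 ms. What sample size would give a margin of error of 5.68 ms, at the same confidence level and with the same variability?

Margin of error scales as 1/√n, so n₂ = n₁·(E₁/E₂)².
n₂ = 85 × (14.2/5.68)² = 85 × 6.25 = 531.25
Round up: n₂ = 532.

n = 532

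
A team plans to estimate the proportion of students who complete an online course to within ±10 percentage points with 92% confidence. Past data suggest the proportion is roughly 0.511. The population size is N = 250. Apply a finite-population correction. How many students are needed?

For a proportion with margin E = 0.1 at 92% confidence, z = 1.751.
n = p̂(1−p̂)(z/E)² = 0.511 × 0.489 × (1.751/0.1)² = 76.61 — call this n₀.
Finite-population correction with N = 250: n = n₀ / (1 + (n₀−1)/N) = 76.61 / 1.302 = 58.84
Round up: n = 59.

n = 59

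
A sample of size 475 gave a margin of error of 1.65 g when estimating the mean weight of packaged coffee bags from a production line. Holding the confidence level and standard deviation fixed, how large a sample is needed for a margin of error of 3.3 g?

n = 119

Margin of error scales as 1/√n, so n₂ = n₁·(E₁/E₂)².
n₂ = 475 × (1.65/3.3)² = 475 × 0.25 = 118.75
Round up: n₂ = 119.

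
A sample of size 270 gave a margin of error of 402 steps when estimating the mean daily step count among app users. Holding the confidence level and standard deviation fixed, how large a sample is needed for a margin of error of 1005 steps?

Margin of error scales as 1/√n, so n₂ = n₁·(E₁/E₂)².
n₂ = 270 × (402/1005)² = 270 × 0.16 = 43.20
Round up: n₂ = 44.

44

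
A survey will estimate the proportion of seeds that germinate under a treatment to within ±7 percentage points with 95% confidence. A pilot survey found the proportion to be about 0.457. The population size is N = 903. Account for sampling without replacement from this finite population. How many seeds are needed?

161

For a proportion with margin E = 0.07 at 95% confidence, z = 1.960.
n = p̂(1−p̂)(z/E)² = 0.457 × 0.543 × (1.960/0.07)² = 194.55 — call this n₀.
Finite-population correction with N = 903: n = n₀ / (1 + (n₀−1)/N) = 194.55 / 1.214 = 160.26
Round up: n = 161.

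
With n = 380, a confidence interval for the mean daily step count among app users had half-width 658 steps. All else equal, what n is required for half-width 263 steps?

n = 2379

Margin of error scales as 1/√n, so n₂ = n₁·(E₁/E₂)².
n₂ = 380 × (658/263)² = 380 × 6.26 = 2378.80
Round up: n₂ = 2379.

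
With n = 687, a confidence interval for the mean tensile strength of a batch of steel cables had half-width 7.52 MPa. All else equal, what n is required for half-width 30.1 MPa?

n = 43

Margin of error scales as 1/√n, so n₂ = n₁·(E₁/E₂)².
n₂ = 687 × (7.52/30.1)² = 687 × 0.06242 = 42.88
Round up: n₂ = 43.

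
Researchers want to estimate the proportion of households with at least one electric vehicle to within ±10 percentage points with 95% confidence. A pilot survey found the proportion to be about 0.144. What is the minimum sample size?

For a proportion with margin E = 0.1 at 95% confidence, z = 1.960.
n = p̂(1−p̂)(z/E)² = 0.144 × 0.856 × (1.960/0.1)² = 47.35
Round up: n = 48.

48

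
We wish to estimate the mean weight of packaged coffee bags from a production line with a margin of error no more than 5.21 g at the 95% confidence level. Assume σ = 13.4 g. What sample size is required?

26

For a mean, the margin of error is E = z·σ/√n, so n = (zσ/E)².
At 95% confidence, z = 1.960.
n = (1.960 × 13.4 / 5.21)² = 25.41
Round up: n = 26.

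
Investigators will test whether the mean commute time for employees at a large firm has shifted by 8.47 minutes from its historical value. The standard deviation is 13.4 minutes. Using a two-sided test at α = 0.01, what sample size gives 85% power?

For a one-sample z-test, n = ((z_{α/2} + z_β)·σ/δ)².
z_{α/2} = 2.576 (two-sided α = 0.01); z_β = 1.036 (power 85% → β = 0.15).
n = (3.612 × 13.4 / 8.47)² = 32.65
Round up: n = 33.

33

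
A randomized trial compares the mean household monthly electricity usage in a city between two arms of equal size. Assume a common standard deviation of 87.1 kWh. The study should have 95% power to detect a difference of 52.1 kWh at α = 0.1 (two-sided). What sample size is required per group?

61 per group

For two equal groups, n per group = 2·((z_{α/2} + z_β)·σ/δ)².
z_{α/2} = 1.645; z_β = 1.645 (power 95%).
n = 2 × (3.290 × 87.1 / 52.1)² = 2 × 30.25 = 60.50
Round up: n = 61 per group.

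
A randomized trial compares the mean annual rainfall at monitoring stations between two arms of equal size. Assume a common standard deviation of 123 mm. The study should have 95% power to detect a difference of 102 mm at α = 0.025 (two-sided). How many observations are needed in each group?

For two equal groups, n per group = 2·((z_{α/2} + z_β)·σ/δ)².
z_{α/2} = 2.241; z_β = 1.645 (power 95%).
n = 2 × (3.886 × 123 / 102)² = 2 × 21.96 = 43.92
Round up: n = 44 per group.

44 per group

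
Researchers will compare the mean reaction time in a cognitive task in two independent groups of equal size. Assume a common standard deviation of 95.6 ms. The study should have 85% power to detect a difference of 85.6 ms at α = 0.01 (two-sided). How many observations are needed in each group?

For two equal groups, n per group = 2·((z_{α/2} + z_β)·σ/δ)².
z_{α/2} = 2.576; z_β = 1.036 (power 85%).
n = 2 × (3.612 × 95.6 / 85.6)² = 2 × 16.27 = 32.54
Round up: n = 33 per group.

33 per group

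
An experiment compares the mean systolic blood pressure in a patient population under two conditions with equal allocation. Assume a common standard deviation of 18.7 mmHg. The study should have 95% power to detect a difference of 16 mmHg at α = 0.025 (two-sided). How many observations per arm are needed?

For two equal groups, n per group = 2·((z_{α/2} + z_β)·σ/δ)².
z_{α/2} = 2.241; z_β = 1.645 (power 95%).
n = 2 × (3.886 × 18.7 / 16)² = 2 × 20.63 = 41.26
Round up: n = 42 per group.

42 per group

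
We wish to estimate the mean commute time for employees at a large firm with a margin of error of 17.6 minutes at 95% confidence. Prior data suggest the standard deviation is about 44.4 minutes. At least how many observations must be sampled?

n = 25

For a mean, the margin of error is E = z·σ/√n, so n = (zσ/E)².
At 95% confidence, z = 1.960.
n = (1.960 × 44.4 / 17.6)² = 24.45
Round up: n = 25.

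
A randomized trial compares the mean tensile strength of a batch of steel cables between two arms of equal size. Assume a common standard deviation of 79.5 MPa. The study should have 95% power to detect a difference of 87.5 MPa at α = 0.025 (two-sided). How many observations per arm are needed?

25 per group

For two equal groups, n per group = 2·((z_{α/2} + z_β)·σ/δ)².
z_{α/2} = 2.241; z_β = 1.645 (power 95%).
n = 2 × (3.886 × 79.5 / 87.5)² = 2 × 12.47 = 24.94
Round up: n = 25 per group.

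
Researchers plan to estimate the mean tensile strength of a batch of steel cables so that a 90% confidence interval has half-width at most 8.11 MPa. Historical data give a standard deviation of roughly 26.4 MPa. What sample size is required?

29

For a mean, the margin of error is E = z·σ/√n, so n = (zσ/E)².
At 90% confidence, z = 1.645.
n = (1.645 × 26.4 / 8.11)² = 28.67
Round up: n = 29.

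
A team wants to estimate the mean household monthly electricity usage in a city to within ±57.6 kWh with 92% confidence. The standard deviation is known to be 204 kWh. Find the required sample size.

For a mean, the margin of error is E = z·σ/√n, so n = (zσ/E)².
At 92% confidence, z = 1.751.
n = (1.751 × 204 / 57.6)² = 38.46
Round up: n = 39.

39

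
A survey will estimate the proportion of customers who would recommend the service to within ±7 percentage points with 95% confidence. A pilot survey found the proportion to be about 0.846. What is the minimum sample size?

n = 103

For a proportion with margin E = 0.07 at 95% confidence, z = 1.960.
n = p̂(1−p̂)(z/E)² = 0.846 × 0.154 × (1.960/0.07)² = 102.14
Round up: n = 103.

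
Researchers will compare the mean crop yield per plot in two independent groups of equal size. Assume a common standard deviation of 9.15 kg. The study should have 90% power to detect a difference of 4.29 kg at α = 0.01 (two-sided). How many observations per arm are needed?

136 per group

For two equal groups, n per group = 2·((z_{α/2} + z_β)·σ/δ)².
z_{α/2} = 2.576; z_β = 1.282 (power 90%).
n = 2 × (3.858 × 9.15 / 4.29)² = 2 × 67.71 = 135.42
Round up: n = 136 per group.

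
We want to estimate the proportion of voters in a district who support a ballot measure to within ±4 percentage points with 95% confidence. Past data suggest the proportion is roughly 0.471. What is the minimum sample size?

599

For a proportion with margin E = 0.04 at 95% confidence, z = 1.960.
n = p̂(1−p̂)(z/E)² = 0.471 × 0.529 × (1.960/0.04)² = 598.23
Round up: n = 599.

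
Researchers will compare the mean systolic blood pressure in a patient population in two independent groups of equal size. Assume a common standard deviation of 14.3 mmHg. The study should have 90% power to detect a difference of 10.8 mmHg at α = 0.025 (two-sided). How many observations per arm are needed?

For two equal groups, n per group = 2·((z_{α/2} + z_β)·σ/δ)².
z_{α/2} = 2.241; z_β = 1.282 (power 90%).
n = 2 × (3.523 × 14.3 / 10.8)² = 2 × 21.76 = 43.52
Round up: n = 44 per group.

44 per group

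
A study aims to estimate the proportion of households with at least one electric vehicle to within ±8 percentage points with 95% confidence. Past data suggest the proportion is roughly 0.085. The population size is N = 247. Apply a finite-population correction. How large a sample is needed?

For a proportion with margin E = 0.08 at 95% confidence, z = 1.960.
n = p̂(1−p̂)(z/E)² = 0.085 × 0.915 × (1.960/0.08)² = 46.68 — call this n₀.
Finite-population correction with N = 247: n = n₀ / (1 + (n₀−1)/N) = 46.68 / 1.185 = 39.39
Round up: n = 40.

n = 40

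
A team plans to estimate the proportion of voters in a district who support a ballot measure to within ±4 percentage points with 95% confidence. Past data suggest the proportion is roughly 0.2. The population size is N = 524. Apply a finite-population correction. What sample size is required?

For a proportion with margin E = 0.04 at 95% confidence, z = 1.960.
n = p̂(1−p̂)(z/E)² = 0.2 × 0.8 × (1.960/0.04)² = 384.16 — call this n₀.
Finite-population correction with N = 524: n = n₀ / (1 + (n₀−1)/N) = 384.16 / 1.731 = 221.93
Round up: n = 222.

n = 222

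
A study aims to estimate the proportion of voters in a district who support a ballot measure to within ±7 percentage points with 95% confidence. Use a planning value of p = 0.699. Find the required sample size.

n = 165

For a proportion with margin E = 0.07 at 95% confidence, z = 1.960.
n = p̂(1−p̂)(z/E)² = 0.699 × 0.301 × (1.960/0.07)² = 164.95
Round up: n = 165.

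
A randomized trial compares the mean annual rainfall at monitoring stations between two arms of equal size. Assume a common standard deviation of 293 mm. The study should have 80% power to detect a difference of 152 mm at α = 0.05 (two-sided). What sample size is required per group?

59 per group

For two equal groups, n per group = 2·((z_{α/2} + z_β)·σ/δ)².
z_{α/2} = 1.960; z_β = 0.842 (power 80%).
n = 2 × (2.802 × 293 / 152)² = 2 × 29.17 = 58.34
Round up: n = 59 per group.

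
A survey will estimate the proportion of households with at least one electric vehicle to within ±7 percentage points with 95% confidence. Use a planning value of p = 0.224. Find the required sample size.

For a proportion with margin E = 0.07 at 95% confidence, z = 1.960.
n = p̂(1−p̂)(z/E)² = 0.224 × 0.776 × (1.960/0.07)² = 136.28
Round up: n = 137.

137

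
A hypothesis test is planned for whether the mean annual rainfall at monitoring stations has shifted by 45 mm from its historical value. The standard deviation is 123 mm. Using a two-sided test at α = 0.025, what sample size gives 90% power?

For a one-sample z-test, n = ((z_{α/2} + z_β)·σ/δ)².
z_{α/2} = 2.241 (two-sided α = 0.025); z_β = 1.282 (power 90% → β = 0.1).
n = (3.523 × 123 / 45)² = 92.73
Round up: n = 93.

93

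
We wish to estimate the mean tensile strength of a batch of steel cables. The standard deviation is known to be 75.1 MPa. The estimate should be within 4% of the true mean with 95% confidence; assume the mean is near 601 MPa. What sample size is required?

For a mean, the margin of error is E = z·σ/√n, so n = (zσ/E)².
At 95% confidence, z = 1.960.
E = 4% of 601 = 24.04 MPa.
n = (1.960 × 75.1 / 24.04)² = 37.49
Round up: n = 38.

38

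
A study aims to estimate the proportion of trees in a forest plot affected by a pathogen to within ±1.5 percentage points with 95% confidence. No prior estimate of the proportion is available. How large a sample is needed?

For a proportion with margin E = 0.015 at 95% confidence, z = 1.960.
With no prior estimate, use p = 0.5, which maximizes p(1−p) at 0.25.
n = 0.25 × (z/E)² = 0.25 × (1.960/0.015)² = 4268.44
Round up: n = 4269.

4269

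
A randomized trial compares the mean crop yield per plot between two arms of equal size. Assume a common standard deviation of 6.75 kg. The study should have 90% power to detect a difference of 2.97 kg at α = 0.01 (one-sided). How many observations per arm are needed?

135 per group

For two equal groups, n per group = 2·((z_α + z_β)·σ/δ)².
z_α = 2.326; z_β = 1.282 (power 90%).
n = 2 × (3.608 × 6.75 / 2.97)² = 2 × 67.24 = 134.48
Round up: n = 135 per group.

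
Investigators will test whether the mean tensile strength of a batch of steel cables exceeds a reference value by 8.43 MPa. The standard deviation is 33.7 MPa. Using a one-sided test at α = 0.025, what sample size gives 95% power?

n = 208

For a one-sample z-test, n = ((z_α + z_β)·σ/δ)².
z_α = 1.960 (one-sided α = 0.025); z_β = 1.645 (power 95% → β = 0.05).
n = (3.605 × 33.7 / 8.43)² = 207.69
Round up: n = 208.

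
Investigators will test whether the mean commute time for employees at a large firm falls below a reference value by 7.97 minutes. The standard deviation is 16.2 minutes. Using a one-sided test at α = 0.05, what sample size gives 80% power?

26

For a one-sample z-test, n = ((z_α + z_β)·σ/δ)².
z_α = 1.645 (one-sided α = 0.05); z_β = 0.842 (power 80% → β = 0.2).
n = (2.487 × 16.2 / 7.97)² = 25.55
Round up: n = 26.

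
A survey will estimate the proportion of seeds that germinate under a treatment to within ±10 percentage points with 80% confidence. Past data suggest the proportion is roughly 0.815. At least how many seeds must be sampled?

n = 25

For a proportion with margin E = 0.1 at 80% confidence, z = 1.282.
n = p̂(1−p̂)(z/E)² = 0.815 × 0.185 × (1.282/0.1)² = 24.78
Round up: n = 25.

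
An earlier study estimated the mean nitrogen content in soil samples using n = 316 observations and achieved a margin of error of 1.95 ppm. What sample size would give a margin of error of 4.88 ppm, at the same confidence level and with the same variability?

51

Margin of error scales as 1/√n, so n₂ = n₁·(E₁/E₂)².
n₂ = 316 × (1.95/4.88)² = 316 × 0.1597 = 50.47
Round up: n₂ = 51.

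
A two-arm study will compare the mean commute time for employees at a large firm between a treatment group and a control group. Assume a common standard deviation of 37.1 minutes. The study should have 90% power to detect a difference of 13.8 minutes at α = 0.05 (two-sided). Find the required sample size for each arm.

152 per group

For two equal groups, n per group = 2·((z_{α/2} + z_β)·σ/δ)².
z_{α/2} = 1.960; z_β = 1.282 (power 90%).
n = 2 × (3.242 × 37.1 / 13.8)² = 2 × 75.97 = 151.94
Round up: n = 152 per group.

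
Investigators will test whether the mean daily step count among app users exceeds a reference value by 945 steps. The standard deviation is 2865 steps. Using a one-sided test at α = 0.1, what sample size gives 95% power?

n = 79

For a one-sample z-test, n = ((z_α + z_β)·σ/δ)².
z_α = 1.282 (one-sided α = 0.1); z_β = 1.645 (power 95% → β = 0.05).
n = (2.927 × 2865 / 945)² = 78.75
Round up: n = 79.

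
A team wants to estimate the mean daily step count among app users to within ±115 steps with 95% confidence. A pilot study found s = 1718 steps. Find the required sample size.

For a mean, the margin of error is E = z·σ/√n, so n = (zσ/E)².
At 95% confidence, z = 1.960.
n = (1.960 × 1718 / 115)² = 857.36
Round up: n = 858.

858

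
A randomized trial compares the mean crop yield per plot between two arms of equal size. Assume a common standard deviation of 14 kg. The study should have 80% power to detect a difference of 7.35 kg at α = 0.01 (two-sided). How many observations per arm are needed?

For two equal groups, n per group = 2·((z_{α/2} + z_β)·σ/δ)².
z_{α/2} = 2.576; z_β = 0.842 (power 80%).
n = 2 × (3.418 × 14 / 7.35)² = 2 × 42.39 = 84.78
Round up: n = 85 per group.

85 per group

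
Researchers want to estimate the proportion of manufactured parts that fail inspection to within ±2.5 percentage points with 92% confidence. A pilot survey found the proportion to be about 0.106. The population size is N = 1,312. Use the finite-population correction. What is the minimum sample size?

n = 344

For a proportion with margin E = 0.025 at 92% confidence, z = 1.751.
n = p̂(1−p̂)(z/E)² = 0.106 × 0.894 × (1.751/0.025)² = 464.87 — call this n₀.
Finite-population correction with N = 1,312: n = n₀ / (1 + (n₀−1)/N) = 464.87 / 1.354 = 343.33
Round up: n = 344.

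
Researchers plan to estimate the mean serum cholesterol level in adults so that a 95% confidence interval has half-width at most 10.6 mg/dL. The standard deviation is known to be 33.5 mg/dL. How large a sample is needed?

n = 39

For a mean, the margin of error is E = z·σ/√n, so n = (zσ/E)².
At 95% confidence, z = 1.960.
n = (1.960 × 33.5 / 10.6)² = 38.37
Round up: n = 39.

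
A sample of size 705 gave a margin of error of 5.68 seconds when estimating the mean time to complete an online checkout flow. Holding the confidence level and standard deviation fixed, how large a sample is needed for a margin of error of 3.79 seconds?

1584

Margin of error scales as 1/√n, so n₂ = n₁·(E₁/E₂)².
n₂ = 705 × (5.68/3.79)² = 705 × 2.246 = 1583.43
Round up: n₂ = 1584.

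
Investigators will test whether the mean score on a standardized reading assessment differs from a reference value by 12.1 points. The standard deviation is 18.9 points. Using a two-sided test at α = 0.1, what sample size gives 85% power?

For a one-sample z-test, n = ((z_{α/2} + z_β)·σ/δ)².
z_{α/2} = 1.645 (two-sided α = 0.1); z_β = 1.036 (power 85% → β = 0.15).
n = (2.681 × 18.9 / 12.1)² = 17.54
Round up: n = 18.

18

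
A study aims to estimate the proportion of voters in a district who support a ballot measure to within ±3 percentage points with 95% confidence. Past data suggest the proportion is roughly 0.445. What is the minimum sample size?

For a proportion with margin E = 0.03 at 95% confidence, z = 1.960.
n = p̂(1−p̂)(z/E)² = 0.445 × 0.555 × (1.960/0.03)² = 1054.20
Round up: n = 1055.

1055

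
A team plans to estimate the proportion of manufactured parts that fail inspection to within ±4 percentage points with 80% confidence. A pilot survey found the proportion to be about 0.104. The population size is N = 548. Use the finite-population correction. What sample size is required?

For a proportion with margin E = 0.04 at 80% confidence, z = 1.282.
n = p̂(1−p̂)(z/E)² = 0.104 × 0.896 × (1.282/0.04)² = 95.72 — call this n₀.
Finite-population correction with N = 548: n = n₀ / (1 + (n₀−1)/N) = 95.72 / 1.173 = 81.60
Round up: n = 82.

82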